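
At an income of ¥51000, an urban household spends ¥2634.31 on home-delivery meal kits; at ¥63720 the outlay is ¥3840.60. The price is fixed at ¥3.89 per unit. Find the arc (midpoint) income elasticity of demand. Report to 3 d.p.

1.680

With a constant price, Q₁ = 2634.31/3.89 = 677.201 and Q₂ = 3840.60/3.89 = 987.301 (equivalently, work directly with expenditure since P cancels).
Midpoint %ΔQ = (3840.60 − 2634.31)/3237.46 = 0.37260; midpoint %ΔI = (63720 − 51000)/57360 = 0.22176.
η = 0.37260 / 0.22176 = 1.680.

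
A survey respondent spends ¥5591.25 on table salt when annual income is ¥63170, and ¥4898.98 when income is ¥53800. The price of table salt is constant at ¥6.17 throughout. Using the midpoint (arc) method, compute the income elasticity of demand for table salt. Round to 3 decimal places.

0.824

With a constant price, Q₁ = 5591.25/6.17 = 906.199 and Q₂ = 4898.98/6.17 = 794.000 (equivalently, work directly with expenditure since P cancels).
Midpoint %ΔQ = (4898.98 − 5591.25)/5245.12 = -0.13198; midpoint %ΔI = (53800 − 63170)/58485 = -0.16021.
η = -0.13198 / -0.16021 = 0.824.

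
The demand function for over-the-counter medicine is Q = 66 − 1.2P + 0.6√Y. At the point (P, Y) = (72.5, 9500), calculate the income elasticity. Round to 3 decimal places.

At P = 72.5, Y = 9500: Q = 37.481.
Holding P constant, ∂Q/∂Y = 0.6/(2√Y) = 0.00307794.
η_Y = (∂Q/∂Y)·(Y/Q) = 0.00307794 × (9500/37.481) = 0.780.

0.780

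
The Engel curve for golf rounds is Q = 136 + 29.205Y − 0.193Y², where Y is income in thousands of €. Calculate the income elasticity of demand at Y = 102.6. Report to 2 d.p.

At Y = 102.6: Q = 1100.7683.
dQ/dY = 29.205 − 0.386Y = -10.39860.
η = (dQ/dY)·(Y/Q) = -10.39860 × (102.6/1100.7683) = -0.97.

-0.97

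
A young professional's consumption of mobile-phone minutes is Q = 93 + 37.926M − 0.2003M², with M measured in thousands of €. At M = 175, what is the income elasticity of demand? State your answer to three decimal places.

-9.451

At M = 175: Q = 595.8625.
dQ/dM = 37.926 − 0.4006M = -32.17900.
η = (dQ/dM)·(M/Q) = -32.17900 × (175/595.8625) = -9.451.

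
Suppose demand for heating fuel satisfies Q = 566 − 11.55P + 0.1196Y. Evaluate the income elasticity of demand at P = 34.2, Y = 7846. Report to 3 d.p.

0.846

At P = 34.2, Y = 7846: Q = 1109.372.
Holding P constant, ∂Q/∂Y = 0.1196.
η_Y = (∂Q/∂Y)·(Y/Q) = 0.1196 × (7846/1109.372) = 0.846.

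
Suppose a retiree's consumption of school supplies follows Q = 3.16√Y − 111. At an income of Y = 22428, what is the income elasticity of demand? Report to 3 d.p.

0.653

At Y = 22428: Q = 362.241.
dQ/dY = 3.16/(2√Y) = 0.0105502 at this income.
η = (dQ/dY)·(Y/Q) = 0.0105502 × (22428/362.241) = 0.653.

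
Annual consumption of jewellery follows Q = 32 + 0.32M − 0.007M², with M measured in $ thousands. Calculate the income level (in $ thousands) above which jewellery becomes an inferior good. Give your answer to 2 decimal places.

22.86

dQ/dM = 0.32 − 0.014M.
The good is inferior where dQ/dM < 0. Setting dQ/dM = 0 gives M = 0.32 / 0.014 = 22.86.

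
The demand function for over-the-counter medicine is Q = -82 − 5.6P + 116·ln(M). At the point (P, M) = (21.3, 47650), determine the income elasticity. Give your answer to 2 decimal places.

At P = 21.3, M = 47650: Q = 1048.230.
Holding P constant, ∂Q/∂M = 116/M = 0.00243442.
η_M = (∂Q/∂M)·(M/Q) = 0.00243442 × (47650/1048.230) = 0.11.

0.11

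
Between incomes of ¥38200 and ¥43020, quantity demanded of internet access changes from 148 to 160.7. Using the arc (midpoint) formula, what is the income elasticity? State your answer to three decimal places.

0.693

ΔQ = 160.7 − 148 = 12.7; midpoint Q̄ = (148 + 160.7)/2 = 154.35.
ΔI = 43020 − 38200 = 4820; midpoint Ī = (38200 + 43020)/2 = 40610.
η = (ΔQ/Q̄) ÷ (ΔI/Ī) = (12.7/154.35) ÷ (4820/40610) = 0.693.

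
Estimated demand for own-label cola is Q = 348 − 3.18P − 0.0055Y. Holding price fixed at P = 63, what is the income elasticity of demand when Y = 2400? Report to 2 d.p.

At P = 63, Y = 2400: Q = 134.460.
Holding P constant, ∂Q/∂Y = −0.0055.
η_Y = (∂Q/∂Y)·(Y/Q) = -0.0055 × (2400/134.460) = -0.10.

-0.10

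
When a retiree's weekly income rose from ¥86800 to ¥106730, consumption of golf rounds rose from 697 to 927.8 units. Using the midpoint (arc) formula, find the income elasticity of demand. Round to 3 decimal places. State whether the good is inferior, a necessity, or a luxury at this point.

1.379 (luxury)

ΔQ = 927.8 − 697 = 230.8; midpoint Q̄ = (697 + 927.8)/2 = 812.4.
ΔI = 106730 − 86800 = 19930; midpoint Ī = (86800 + 106730)/2 = 96765.
η = (ΔQ/Q̄) ÷ (ΔI/Ī) = (230.8/812.4) ÷ (19930/96765) = 1.379.
η > 1 ⇒ luxury.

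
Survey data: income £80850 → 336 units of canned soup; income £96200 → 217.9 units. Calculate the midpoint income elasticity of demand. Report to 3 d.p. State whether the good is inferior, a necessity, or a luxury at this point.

ΔQ = 217.9 − 336 = -118.1; midpoint Q̄ = (336 + 217.9)/2 = 276.95.
ΔI = 96200 − 80850 = 15350; midpoint Ī = (80850 + 96200)/2 = 88525.
η = (ΔQ/Q̄) ÷ (ΔI/Ī) = (-118.1/276.95) ÷ (15350/88525) = -2.459.
η < 0 ⇒ inferior good.

-2.459 (inferior good)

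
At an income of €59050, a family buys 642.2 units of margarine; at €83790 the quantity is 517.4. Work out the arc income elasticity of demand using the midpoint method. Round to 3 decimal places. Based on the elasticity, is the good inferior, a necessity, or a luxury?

-0.621 (inferior good)

ΔQ = 517.4 − 642.2 = -124.8; midpoint Q̄ = (642.2 + 517.4)/2 = 579.8.
ΔI = 83790 − 59050 = 24740; midpoint Ī = (59050 + 83790)/2 = 71420.
η = (ΔQ/Q̄) ÷ (ΔI/Ī) = (-124.8/579.8) ÷ (24740/71420) = -0.621.
η < 0 ⇒ inferior good.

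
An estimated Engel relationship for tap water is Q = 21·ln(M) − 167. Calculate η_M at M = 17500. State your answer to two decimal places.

0.55

At M = 17500: Q = 38.169.
dQ/dM = 21/M = 0.0012 at this income.
η = (dQ/dM)·(M/Q) = 0.0012 × (17500/38.169) = 0.55.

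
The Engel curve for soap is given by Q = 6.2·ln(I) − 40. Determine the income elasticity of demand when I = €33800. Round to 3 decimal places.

0.251

At I = 33800: Q = 24.655.
dQ/dI = 6.2/I = 0.000183432 at this income.
η = (dQ/dI)·(I/Q) = 0.000183432 × (33800/24.655) = 0.251.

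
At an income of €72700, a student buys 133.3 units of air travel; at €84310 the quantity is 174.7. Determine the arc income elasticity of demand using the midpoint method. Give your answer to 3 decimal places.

1.818

ΔQ = 174.7 − 133.3 = 41.4; midpoint Q̄ = (133.3 + 174.7)/2 = 154.
ΔI = 84310 − 72700 = 11610; midpoint Ī = (72700 + 84310)/2 = 78505.
η = (ΔQ/Q̄) ÷ (ΔI/Ī) = (41.4/154) ÷ (11610/78505) = 1.818.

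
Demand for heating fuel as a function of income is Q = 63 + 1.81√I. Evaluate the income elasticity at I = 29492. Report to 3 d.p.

At I = 29492: Q = 373.836.
dQ/dI = 1.81/(2√I) = 0.00526983 at this income.
η = (dQ/dI)·(I/Q) = 0.00526983 × (29492/373.836) = 0.416.

0.416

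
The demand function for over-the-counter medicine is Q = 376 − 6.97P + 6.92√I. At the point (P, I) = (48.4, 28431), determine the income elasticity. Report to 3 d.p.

At P = 48.4, I = 28431: Q = 1205.467.
Holding P constant, ∂Q/∂I = 6.92/(2√I) = 0.0205201.
η_I = (∂Q/∂I)·(I/Q) = 0.0205201 × (28431/1205.467) = 0.484.

0.484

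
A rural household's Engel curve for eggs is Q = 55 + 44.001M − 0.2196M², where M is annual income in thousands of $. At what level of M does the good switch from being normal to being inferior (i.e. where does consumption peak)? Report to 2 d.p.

dQ/dM = 44.001 − 0.4392M.
The good is inferior where dQ/dM < 0. Setting dQ/dM = 0 gives M = 44.001 / 0.4392 = 100.18.

100.18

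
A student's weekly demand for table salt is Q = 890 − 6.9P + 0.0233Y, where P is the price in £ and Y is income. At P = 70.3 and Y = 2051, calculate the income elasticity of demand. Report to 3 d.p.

0.106

At P = 70.3, Y = 2051: Q = 452.718.
Holding P constant, ∂Q/∂Y = 0.0233.
η_Y = (∂Q/∂Y)·(Y/Q) = 0.0233 × (2051/452.718) = 0.106.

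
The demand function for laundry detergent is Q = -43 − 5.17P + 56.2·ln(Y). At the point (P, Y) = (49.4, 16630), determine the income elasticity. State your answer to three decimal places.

0.227

At P = 49.4, Y = 16630: Q = 247.808.
Holding P constant, ∂Q/∂Y = 56.2/Y = 0.00337943.
η_Y = (∂Q/∂Y)·(Y/Q) = 0.00337943 × (16630/247.808) = 0.227.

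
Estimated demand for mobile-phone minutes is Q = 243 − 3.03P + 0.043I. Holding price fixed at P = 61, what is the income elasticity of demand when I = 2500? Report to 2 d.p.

0.65

At P = 61, I = 2500: Q = 165.670.
Holding P constant, ∂Q/∂I = 0.043.
η_I = (∂Q/∂I)·(I/Q) = 0.043 × (2500/165.670) = 0.65.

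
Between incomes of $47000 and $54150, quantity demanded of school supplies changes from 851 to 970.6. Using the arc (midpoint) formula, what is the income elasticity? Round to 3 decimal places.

ΔQ = 970.6 − 851 = 119.6; midpoint Q̄ = (851 + 970.6)/2 = 910.8.
ΔI = 54150 − 47000 = 7150; midpoint Ī = (47000 + 54150)/2 = 50575.
η = (ΔQ/Q̄) ÷ (ΔI/Ī) = (119.6/910.8) ÷ (7150/50575) = 0.929.

0.929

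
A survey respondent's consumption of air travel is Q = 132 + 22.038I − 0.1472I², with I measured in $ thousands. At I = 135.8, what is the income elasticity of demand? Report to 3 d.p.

-5.940

At I = 135.8: Q = 410.1510.
dQ/dI = 22.038 − 0.2944I = -17.94152.
η = (dQ/dI)·(I/Q) = -17.94152 × (135.8/410.1510) = -5.940.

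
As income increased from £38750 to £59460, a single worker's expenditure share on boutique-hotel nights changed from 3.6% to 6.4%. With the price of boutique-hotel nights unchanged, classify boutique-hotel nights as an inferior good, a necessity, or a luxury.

The budget share rises as income rises, so η > 1.

luxury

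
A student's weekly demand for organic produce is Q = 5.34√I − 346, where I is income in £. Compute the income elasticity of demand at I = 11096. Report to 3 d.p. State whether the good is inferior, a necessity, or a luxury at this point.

1.299 (luxury)

At I = 11096: Q = 216.503.
dQ/dI = 5.34/(2√I) = 0.0253471 at this income.
η = (dQ/dI)·(I/Q) = 0.0253471 × (11096/216.503) = 1.299.
Since η > 1, the good is a luxury.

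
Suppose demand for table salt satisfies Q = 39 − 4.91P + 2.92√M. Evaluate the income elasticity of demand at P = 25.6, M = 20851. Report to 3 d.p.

At P = 25.6, M = 20851: Q = 334.948.
Holding P constant, ∂Q/∂M = 2.92/(2√M) = 0.0101109.
η_M = (∂Q/∂M)·(M/Q) = 0.0101109 × (20851/334.948) = 0.629.

0.629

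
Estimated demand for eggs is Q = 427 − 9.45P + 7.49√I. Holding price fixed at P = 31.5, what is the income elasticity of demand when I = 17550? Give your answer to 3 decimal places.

0.442

At P = 31.5, I = 17550: Q = 1121.573.
Holding P constant, ∂Q/∂I = 7.49/(2√I) = 0.0282692.
η_I = (∂Q/∂I)·(I/Q) = 0.0282692 × (17550/1121.573) = 0.442.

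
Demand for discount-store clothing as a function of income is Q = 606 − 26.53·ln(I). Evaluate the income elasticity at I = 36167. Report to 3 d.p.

-0.081

At I = 36167: Q = 327.544.
dQ/dI = -26.53/I = -0.000733542 at this income.
η = (dQ/dI)·(I/Q) = -0.000733542 × (36167/327.544) = -0.081.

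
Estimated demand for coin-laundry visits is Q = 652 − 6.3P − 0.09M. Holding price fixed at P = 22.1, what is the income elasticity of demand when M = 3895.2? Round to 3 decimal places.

At P = 22.1, M = 3895.2: Q = 162.202.
Holding P constant, ∂Q/∂M = −0.09.
η_M = (∂Q/∂M)·(M/Q) = -0.09 × (3895.2/162.202) = -2.161.

-2.161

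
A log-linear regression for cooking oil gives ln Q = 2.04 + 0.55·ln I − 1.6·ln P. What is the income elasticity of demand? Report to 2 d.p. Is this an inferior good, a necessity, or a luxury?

In a log-linear demand, the coefficient on ln I is the income elasticity.
So η = 0.55.
0 < η < 1 ⇒ necessity.

0.55 (necessity)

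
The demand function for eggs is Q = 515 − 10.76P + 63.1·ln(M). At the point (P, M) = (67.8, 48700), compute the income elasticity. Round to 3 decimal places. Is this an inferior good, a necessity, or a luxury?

At P = 67.8, M = 48700: Q = 466.538.
Holding P constant, ∂Q/∂M = 63.1/M = 0.00129569.
η_M = (∂Q/∂M)·(M/Q) = 0.00129569 × (48700/466.538) = 0.135.
Since 0 < η < 1, this is a necessity.

0.135 (necessity)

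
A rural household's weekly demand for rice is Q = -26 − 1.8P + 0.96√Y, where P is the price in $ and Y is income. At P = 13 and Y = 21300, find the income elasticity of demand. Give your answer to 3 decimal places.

0.772

At P = 13, Y = 21300: Q = 90.707.
Holding P constant, ∂Q/∂Y = 0.96/(2√Y) = 0.00328891.
η_Y = (∂Q/∂Y)·(Y/Q) = 0.00328891 × (21300/90.707) = 0.772.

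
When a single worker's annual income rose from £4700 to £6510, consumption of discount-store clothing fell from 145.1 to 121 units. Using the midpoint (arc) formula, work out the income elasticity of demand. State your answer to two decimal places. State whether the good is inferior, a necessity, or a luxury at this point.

ΔQ = 121 − 145.1 = -24.1; midpoint Q̄ = (145.1 + 121)/2 = 133.05.
ΔI = 6510 − 4700 = 1810; midpoint Ī = (4700 + 6510)/2 = 5605.
η = (ΔQ/Q̄) ÷ (ΔI/Ī) = (-24.1/133.05) ÷ (1810/5605) = -0.56.
η < 0 ⇒ inferior good.

-0.56 (inferior good)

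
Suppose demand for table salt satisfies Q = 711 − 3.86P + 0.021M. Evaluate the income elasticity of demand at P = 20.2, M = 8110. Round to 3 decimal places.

0.212

At P = 20.2, M = 8110: Q = 803.338.
Holding P constant, ∂Q/∂M = 0.021.
η_M = (∂Q/∂M)·(M/Q) = 0.021 × (8110/803.338) = 0.212.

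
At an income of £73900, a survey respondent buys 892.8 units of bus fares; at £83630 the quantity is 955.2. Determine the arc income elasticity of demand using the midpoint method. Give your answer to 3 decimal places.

0.547

ΔQ = 955.2 − 892.8 = 62.4; midpoint Q̄ = (892.8 + 955.2)/2 = 924.
ΔI = 83630 − 73900 = 9730; midpoint Ī = (73900 + 83630)/2 = 78765.
η = (ΔQ/Q̄) ÷ (ΔI/Ī) = (62.4/924) ÷ (9730/78765) = 0.547.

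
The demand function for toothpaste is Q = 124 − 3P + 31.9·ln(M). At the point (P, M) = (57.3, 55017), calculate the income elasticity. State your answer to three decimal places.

0.106

At P = 57.3, M = 55017: Q = 300.301.
Holding P constant, ∂Q/∂M = 31.9/M = 0.000579821.
η_M = (∂Q/∂M)·(M/Q) = 0.000579821 × (55017/300.301) = 0.106.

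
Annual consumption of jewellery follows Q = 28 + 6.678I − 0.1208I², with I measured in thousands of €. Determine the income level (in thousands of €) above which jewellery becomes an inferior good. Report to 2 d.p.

27.64

dQ/dI = 6.678 − 0.2416I.
The good is inferior where dQ/dI < 0. Setting dQ/dI = 0 gives I = 6.678 / 0.2416 = 27.64.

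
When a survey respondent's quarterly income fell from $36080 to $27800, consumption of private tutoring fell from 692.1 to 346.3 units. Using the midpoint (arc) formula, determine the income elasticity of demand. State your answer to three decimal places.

ΔQ = 346.3 − 692.1 = -345.8; midpoint Q̄ = (692.1 + 346.3)/2 = 519.2.
ΔI = 27800 − 36080 = -8280; midpoint Ī = (36080 + 27800)/2 = 31940.
η = (ΔQ/Q̄) ÷ (ΔI/Ī) = (-345.8/519.2) ÷ (-8280/31940) = 2.569.

2.569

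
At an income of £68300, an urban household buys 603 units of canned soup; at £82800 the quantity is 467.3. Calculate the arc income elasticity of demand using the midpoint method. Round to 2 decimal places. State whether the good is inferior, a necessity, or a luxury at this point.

ΔQ = 467.3 − 603 = -135.7; midpoint Q̄ = (603 + 467.3)/2 = 535.15.
ΔI = 82800 − 68300 = 14500; midpoint Ī = (68300 + 82800)/2 = 75550.
η = (ΔQ/Q̄) ÷ (ΔI/Ī) = (-135.7/535.15) ÷ (14500/75550) = -1.32.
η < 0 ⇒ inferior good.

-1.32 (inferior good)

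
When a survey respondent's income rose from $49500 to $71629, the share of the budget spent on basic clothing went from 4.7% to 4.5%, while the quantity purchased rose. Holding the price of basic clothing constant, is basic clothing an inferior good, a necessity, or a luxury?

Quantity rises but the budget share falls as income rises, so 0 < η < 1.

necessity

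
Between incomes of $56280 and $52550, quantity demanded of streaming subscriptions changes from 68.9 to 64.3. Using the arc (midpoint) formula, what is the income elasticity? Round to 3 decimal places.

ΔQ = 64.3 − 68.9 = -4.6; midpoint Q̄ = (68.9 + 64.3)/2 = 66.6.
ΔI = 52550 − 56280 = -3730; midpoint Ī = (56280 + 52550)/2 = 54415.
η = (ΔQ/Q̄) ÷ (ΔI/Ī) = (-4.6/66.6) ÷ (-3730/54415) = 1.008.

1.008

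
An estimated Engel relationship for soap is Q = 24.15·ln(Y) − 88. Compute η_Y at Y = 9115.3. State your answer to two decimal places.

0.18

At Y = 9115.3: Q = 132.193.
dQ/dY = 24.15/Y = 0.00264939 at this income.
η = (dQ/dY)·(Y/Q) = 0.00264939 × (9115.3/132.193) = 0.18.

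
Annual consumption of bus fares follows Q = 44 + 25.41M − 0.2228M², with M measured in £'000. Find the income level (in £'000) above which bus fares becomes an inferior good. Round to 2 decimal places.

dQ/dM = 25.41 − 0.4456M.
The good is inferior where dQ/dM < 0. Setting dQ/dM = 0 gives M = 25.41 / 0.4456 = 57.02.

57.02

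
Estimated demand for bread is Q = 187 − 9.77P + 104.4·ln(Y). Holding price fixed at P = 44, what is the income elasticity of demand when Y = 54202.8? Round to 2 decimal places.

0.12

At P = 44, Y = 54202.8: Q = 895.131.
Holding P constant, ∂Q/∂Y = 104.4/Y = 0.0019261.
η_Y = (∂Q/∂Y)·(Y/Q) = 0.0019261 × (54202.8/895.131) = 0.12.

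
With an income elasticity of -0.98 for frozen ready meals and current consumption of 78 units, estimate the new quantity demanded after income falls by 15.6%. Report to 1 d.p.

%ΔQ ≈ η × %ΔI = -0.98 × (-15.6%) = 15.288%.
New Q ≈ 78 × (1 + 0.15288) = 89.9.

89.9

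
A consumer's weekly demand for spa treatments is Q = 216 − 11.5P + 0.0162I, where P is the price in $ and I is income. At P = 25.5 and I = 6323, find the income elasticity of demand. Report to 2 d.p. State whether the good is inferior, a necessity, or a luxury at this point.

At P = 25.5, I = 6323: Q = 25.183.
Holding P constant, ∂Q/∂I = 0.0162.
η_I = (∂Q/∂I)·(I/Q) = 0.0162 × (6323/25.183) = 4.07.
Since η > 1, this is a luxury.

4.07 (luxury)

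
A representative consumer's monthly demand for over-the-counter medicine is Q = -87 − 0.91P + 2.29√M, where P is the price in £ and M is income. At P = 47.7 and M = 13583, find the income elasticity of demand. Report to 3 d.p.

0.978

At P = 47.7, M = 13583: Q = 136.484.
Holding P constant, ∂Q/∂M = 2.29/(2√M) = 0.00982444.
η_M = (∂Q/∂M)·(M/Q) = 0.00982444 × (13583/136.484) = 0.978.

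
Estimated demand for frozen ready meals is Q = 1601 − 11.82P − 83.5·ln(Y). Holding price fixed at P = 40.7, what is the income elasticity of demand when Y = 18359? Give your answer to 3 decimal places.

At P = 40.7, Y = 18359: Q = 300.133.
Holding P constant, ∂Q/∂Y = -83.5/Y = -0.00454818.
η_Y = (∂Q/∂Y)·(Y/Q) = -0.00454818 × (18359/300.133) = -0.278.

-0.278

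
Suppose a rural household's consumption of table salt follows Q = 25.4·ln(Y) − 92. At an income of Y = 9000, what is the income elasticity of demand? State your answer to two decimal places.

At Y = 9000: Q = 139.266.
dQ/dY = 25.4/Y = 0.00282222 at this income.
η = (dQ/dY)·(Y/Q) = 0.00282222 × (9000/139.266) = 0.18.

0.18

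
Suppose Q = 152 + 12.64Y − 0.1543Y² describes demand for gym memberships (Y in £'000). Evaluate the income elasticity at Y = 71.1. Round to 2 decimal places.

-2.44

At Y = 71.1: Q = 270.6851.
dQ/dY = 12.64 − 0.3086Y = -9.30146.
η = (dQ/dY)·(Y/Q) = -9.30146 × (71.1/270.6851) = -2.44.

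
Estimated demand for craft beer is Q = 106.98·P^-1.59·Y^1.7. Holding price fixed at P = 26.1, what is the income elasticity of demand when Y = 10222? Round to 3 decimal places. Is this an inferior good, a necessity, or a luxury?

For a multiplicative demand Q = A·P^α·Y^β, the income elasticity is β everywhere.
Here β = 1.7, so η = 1.700.
Since η > 1, this is a luxury.

1.700 (luxury)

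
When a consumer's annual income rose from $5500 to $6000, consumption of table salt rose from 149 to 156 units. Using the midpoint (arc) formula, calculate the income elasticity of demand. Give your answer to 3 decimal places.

ΔQ = 156 − 149 = 7; midpoint Q̄ = (149 + 156)/2 = 152.5.
ΔI = 6000 − 5500 = 500; midpoint Ī = (5500 + 6000)/2 = 5750.
η = (ΔQ/Q̄) ÷ (ΔI/Ī) = (7/152.5) ÷ (500/5750) = 0.528.

0.528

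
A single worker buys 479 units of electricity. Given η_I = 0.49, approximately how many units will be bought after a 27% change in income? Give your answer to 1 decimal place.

542.4

%ΔQ ≈ η × %ΔI = 0.49 × 27% = 13.23%.
New Q ≈ 479 × (1 + 0.1323) = 542.4.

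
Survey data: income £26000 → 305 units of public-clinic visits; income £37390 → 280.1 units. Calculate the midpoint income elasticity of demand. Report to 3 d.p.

ΔQ = 280.1 − 305 = -24.9; midpoint Q̄ = (305 + 280.1)/2 = 292.55.
ΔI = 37390 − 26000 = 11390; midpoint Ī = (26000 + 37390)/2 = 31695.
η = (ΔQ/Q̄) ÷ (ΔI/Ī) = (-24.9/292.55) ÷ (11390/31695) = -0.237.

-0.237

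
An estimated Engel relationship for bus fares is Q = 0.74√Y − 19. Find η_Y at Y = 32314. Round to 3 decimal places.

At Y = 32314: Q = 114.023.
dQ/dY = 0.74/(2√Y) = 0.00205829 at this income.
η = (dQ/dY)·(Y/Q) = 0.00205829 × (32314/114.023) = 0.583.

0.583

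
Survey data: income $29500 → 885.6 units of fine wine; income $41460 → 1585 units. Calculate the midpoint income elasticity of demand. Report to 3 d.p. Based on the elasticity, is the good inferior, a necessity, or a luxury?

ΔQ = 1585 − 885.6 = 699.4; midpoint Q̄ = (885.6 + 1585)/2 = 1235.3.
ΔI = 41460 − 29500 = 11960; midpoint Ī = (29500 + 41460)/2 = 35480.
η = (ΔQ/Q̄) ÷ (ΔI/Ī) = (699.4/1235.3) ÷ (11960/35480) = 1.680.
η > 1 ⇒ luxury.

1.680 (luxury)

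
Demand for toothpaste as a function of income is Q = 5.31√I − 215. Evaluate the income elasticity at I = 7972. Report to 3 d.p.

At I = 7972: Q = 259.109.
dQ/dI = 5.31/(2√I) = 0.0297359 at this income.
η = (dQ/dI)·(I/Q) = 0.0297359 × (7972/259.109) = 0.915.

0.915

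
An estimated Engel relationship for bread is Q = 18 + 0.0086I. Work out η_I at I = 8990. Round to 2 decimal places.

At I = 8990: Q = 95.314.
dQ/dI = 0.0086.
η = (dQ/dI)·(I/Q) = 0.0086 × (8990/95.314) = 0.81.

0.81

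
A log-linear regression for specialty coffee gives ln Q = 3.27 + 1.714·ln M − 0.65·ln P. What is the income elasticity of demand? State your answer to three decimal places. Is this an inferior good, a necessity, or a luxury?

1.714 (luxury)

In a log-linear demand, the coefficient on ln M is the income elasticity.
So η = 1.714.
η > 1 ⇒ luxury.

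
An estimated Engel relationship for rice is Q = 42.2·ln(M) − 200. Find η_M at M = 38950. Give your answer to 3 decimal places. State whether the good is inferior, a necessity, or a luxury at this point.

At M = 38950: Q = 246.055.
dQ/dM = 42.2/M = 0.00108344 at this income.
η = (dQ/dM)·(M/Q) = 0.00108344 × (38950/246.055) = 0.172.
Since 0 < η < 1, the good is a necessity.

0.172 (necessity)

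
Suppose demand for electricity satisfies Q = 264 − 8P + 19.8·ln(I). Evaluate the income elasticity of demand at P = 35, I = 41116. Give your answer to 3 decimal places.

0.102

At P = 35, I = 41116: Q = 194.358.
Holding P constant, ∂Q/∂I = 19.8/I = 0.000481564.
η_I = (∂Q/∂I)·(I/Q) = 0.000481564 × (41116/194.358) = 0.102.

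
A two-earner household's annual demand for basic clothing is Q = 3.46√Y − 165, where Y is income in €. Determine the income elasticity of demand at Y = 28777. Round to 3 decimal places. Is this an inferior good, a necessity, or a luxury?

0.696 (necessity)

At Y = 28777: Q = 421.947.
dQ/dY = 3.46/(2√Y) = 0.0101982 at this income.
η = (dQ/dY)·(Y/Q) = 0.0101982 × (28777/421.947) = 0.696.
Since 0 < η < 1, the good is a necessity.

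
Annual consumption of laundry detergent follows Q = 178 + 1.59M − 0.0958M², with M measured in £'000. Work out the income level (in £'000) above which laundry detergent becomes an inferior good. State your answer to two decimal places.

8.30

dQ/dM = 1.59 − 0.1916M.
The good is inferior where dQ/dM < 0. Setting dQ/dM = 0 gives M = 1.59 / 0.1916 = 8.30.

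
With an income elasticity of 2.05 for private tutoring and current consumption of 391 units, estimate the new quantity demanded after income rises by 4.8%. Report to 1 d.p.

%ΔQ ≈ η × %ΔI = 2.05 × 4.8% = 9.84%.
New Q ≈ 391 × (1 + 0.0984) = 429.5.

429.5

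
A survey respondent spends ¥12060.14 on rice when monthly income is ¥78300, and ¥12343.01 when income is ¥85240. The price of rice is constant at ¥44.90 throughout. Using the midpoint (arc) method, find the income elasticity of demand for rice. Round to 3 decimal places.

0.273

With a constant price, Q₁ = 12060.14/44.90 = 268.600 and Q₂ = 12343.01/44.90 = 274.900 (equivalently, work directly with expenditure since P cancels).
Midpoint %ΔQ = (12343.01 − 12060.14)/12201.58 = 0.02318; midpoint %ΔI = (85240 − 78300)/81770 = 0.08487.
η = 0.02318 / 0.08487 = 0.273.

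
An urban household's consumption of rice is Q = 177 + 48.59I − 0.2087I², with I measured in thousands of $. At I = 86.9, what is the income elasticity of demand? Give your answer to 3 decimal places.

0.379

At I = 86.9: Q = 2823.4500.
dQ/dI = 48.59 − 0.4174I = 12.31794.
η = (dQ/dI)·(I/Q) = 12.31794 × (86.9/2823.4500) = 0.379.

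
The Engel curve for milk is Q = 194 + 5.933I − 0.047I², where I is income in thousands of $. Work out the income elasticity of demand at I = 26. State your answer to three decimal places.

At I = 26: Q = 316.4860.
dQ/dI = 5.933 − 0.094I = 3.48900.
η = (dQ/dI)·(I/Q) = 3.48900 × (26/316.4860) = 0.287.

0.287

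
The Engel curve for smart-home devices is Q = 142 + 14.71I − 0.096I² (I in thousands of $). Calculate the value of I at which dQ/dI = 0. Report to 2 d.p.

dQ/dI = 14.71 − 0.192I.
The good is inferior where dQ/dI < 0. Setting dQ/dI = 0 gives I = 14.71 / 0.192 = 76.61.

76.61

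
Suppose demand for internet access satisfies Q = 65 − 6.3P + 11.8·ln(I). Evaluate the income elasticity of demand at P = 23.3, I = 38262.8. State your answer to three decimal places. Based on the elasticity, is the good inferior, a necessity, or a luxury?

At P = 23.3, I = 38262.8: Q = 42.726.
Holding P constant, ∂Q/∂I = 11.8/I = 0.000308394.
η_I = (∂Q/∂I)·(I/Q) = 0.000308394 × (38262.8/42.726) = 0.276.
Since 0 < η < 1, this is a necessity.

0.276 (necessity)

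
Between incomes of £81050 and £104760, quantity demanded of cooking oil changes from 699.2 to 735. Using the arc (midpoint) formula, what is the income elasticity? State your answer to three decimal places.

0.196

ΔQ = 735 − 699.2 = 35.8; midpoint Q̄ = (699.2 + 735)/2 = 717.1.
ΔI = 104760 − 81050 = 23710; midpoint Ī = (81050 + 104760)/2 = 92905.
η = (ΔQ/Q̄) ÷ (ΔI/Ī) = (35.8/717.1) ÷ (23710/92905) = 0.196.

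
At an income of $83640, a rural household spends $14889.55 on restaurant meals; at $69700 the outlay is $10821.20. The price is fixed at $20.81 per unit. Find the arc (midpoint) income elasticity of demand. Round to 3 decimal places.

With a constant price, Q₁ = 14889.55/20.81 = 715.500 and Q₂ = 10821.20/20.81 = 520.000 (equivalently, work directly with expenditure since P cancels).
Midpoint %ΔQ = (10821.20 − 14889.55)/12855.38 = -0.31647; midpoint %ΔI = (69700 − 83640)/76670 = -0.18182.
η = -0.31647 / -0.18182 = 1.741.

1.741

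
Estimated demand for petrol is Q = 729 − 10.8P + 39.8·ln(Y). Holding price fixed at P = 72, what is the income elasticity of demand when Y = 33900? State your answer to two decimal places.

0.11

At P = 72, Y = 33900: Q = 366.561.
Holding P constant, ∂Q/∂Y = 39.8/Y = 0.00117404.
η_Y = (∂Q/∂Y)·(Y/Q) = 0.00117404 × (33900/366.561) = 0.11.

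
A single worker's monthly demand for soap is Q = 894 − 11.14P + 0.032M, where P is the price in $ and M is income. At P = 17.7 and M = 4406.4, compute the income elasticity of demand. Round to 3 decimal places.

0.168

At P = 17.7, M = 4406.4: Q = 837.827.
Holding P constant, ∂Q/∂M = 0.032.
η_M = (∂Q/∂M)·(M/Q) = 0.032 × (4406.4/837.827) = 0.168.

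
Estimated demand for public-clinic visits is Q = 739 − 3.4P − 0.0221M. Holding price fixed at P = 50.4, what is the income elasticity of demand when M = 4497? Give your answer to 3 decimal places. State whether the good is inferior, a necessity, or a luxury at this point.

-0.212 (inferior good)

At P = 50.4, M = 4497: Q = 468.256.
Holding P constant, ∂Q/∂M = −0.0221.
η_M = (∂Q/∂M)·(M/Q) = -0.0221 × (4497/468.256) = -0.212.
Since η < 0, this is an inferior good.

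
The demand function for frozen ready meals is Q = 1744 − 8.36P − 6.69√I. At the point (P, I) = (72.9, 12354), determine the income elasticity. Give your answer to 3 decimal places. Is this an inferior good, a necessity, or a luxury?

At P = 72.9, I = 12354: Q = 390.972.
Holding P constant, ∂Q/∂I = -6.69/(2√I) = -0.0300949.
η_I = (∂Q/∂I)·(I/Q) = -0.0300949 × (12354/390.972) = -0.951.
Since η < 0, this is an inferior good.

-0.951 (inferior good)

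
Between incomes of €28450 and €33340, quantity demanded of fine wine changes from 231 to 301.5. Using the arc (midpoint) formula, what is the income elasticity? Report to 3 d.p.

ΔQ = 301.5 − 231 = 70.5; midpoint Q̄ = (231 + 301.5)/2 = 266.25.
ΔI = 33340 − 28450 = 4890; midpoint Ī = (28450 + 33340)/2 = 30895.
η = (ΔQ/Q̄) ÷ (ΔI/Ī) = (70.5/266.25) ÷ (4890/30895) = 1.673.

1.673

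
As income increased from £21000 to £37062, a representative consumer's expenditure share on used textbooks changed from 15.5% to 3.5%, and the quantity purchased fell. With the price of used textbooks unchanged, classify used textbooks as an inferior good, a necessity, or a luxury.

inferior good

Quantity demanded falls as income rises, so η < 0.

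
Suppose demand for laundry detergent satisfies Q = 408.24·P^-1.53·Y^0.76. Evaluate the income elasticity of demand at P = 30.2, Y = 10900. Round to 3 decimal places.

For a multiplicative demand Q = A·P^α·Y^β, the income elasticity is β everywhere.
Here β = 0.76, so η = 0.760.

0.760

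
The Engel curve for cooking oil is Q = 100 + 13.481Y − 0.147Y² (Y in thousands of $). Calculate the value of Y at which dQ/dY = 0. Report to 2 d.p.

dQ/dY = 13.481 − 0.294Y.
The good is inferior where dQ/dY < 0. Setting dQ/dY = 0 gives Y = 13.481 / 0.294 = 45.85.

45.85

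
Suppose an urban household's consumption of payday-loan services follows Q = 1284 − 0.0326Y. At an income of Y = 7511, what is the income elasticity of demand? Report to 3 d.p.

-0.236

At Y = 7511: Q = 1039.141.
dQ/dY = −0.0326.
η = (dQ/dY)·(Y/Q) = -0.0326 × (7511/1039.141) = -0.236.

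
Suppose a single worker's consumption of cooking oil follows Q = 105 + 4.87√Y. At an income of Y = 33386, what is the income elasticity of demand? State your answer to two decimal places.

0.45

At Y = 33386: Q = 994.838.
dQ/dY = 4.87/(2√Y) = 0.0133265 at this income.
η = (dQ/dY)·(Y/Q) = 0.0133265 × (33386/994.838) = 0.45.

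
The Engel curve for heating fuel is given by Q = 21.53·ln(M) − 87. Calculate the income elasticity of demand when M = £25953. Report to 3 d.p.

At M = 25953: Q = 131.832.
dQ/dM = 21.53/M = 0.000829577 at this income.
η = (dQ/dM)·(M/Q) = 0.000829577 × (25953/131.832) = 0.163.

0.163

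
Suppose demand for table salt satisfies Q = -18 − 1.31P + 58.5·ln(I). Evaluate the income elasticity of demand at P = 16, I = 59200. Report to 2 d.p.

At P = 16, I = 59200: Q = 603.878.
Holding P constant, ∂Q/∂I = 58.5/I = 0.000988176.
η_I = (∂Q/∂I)·(I/Q) = 0.000988176 × (59200/603.878) = 0.10.

0.10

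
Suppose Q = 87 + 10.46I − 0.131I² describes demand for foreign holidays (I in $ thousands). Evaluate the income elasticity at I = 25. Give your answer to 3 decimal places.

At I = 25: Q = 266.6250.
dQ/dI = 10.46 − 0.262I = 3.91000.
η = (dQ/dI)·(I/Q) = 3.91000 × (25/266.6250) = 0.367.

0.367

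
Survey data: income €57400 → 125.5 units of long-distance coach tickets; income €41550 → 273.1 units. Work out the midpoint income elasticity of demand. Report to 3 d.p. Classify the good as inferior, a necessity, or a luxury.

-2.312 (inferior good)

ΔQ = 273.1 − 125.5 = 147.6; midpoint Q̄ = (125.5 + 273.1)/2 = 199.3.
ΔI = 41550 − 57400 = -15850; midpoint Ī = (57400 + 41550)/2 = 49475.
η = (ΔQ/Q̄) ÷ (ΔI/Ī) = (147.6/199.3) ÷ (-15850/49475) = -2.312.
η < 0 ⇒ inferior good.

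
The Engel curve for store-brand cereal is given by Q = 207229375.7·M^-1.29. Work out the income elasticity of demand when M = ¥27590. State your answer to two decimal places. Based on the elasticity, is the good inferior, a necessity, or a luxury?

-1.29 (inferior good)

For Q = A·M^β the income elasticity is constant and equal to β.
Here β = -1.29, so η = -1.29.
Since η < 0, the good is an inferior good.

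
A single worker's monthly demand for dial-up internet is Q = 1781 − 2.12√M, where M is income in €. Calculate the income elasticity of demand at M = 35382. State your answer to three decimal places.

At M = 35382: Q = 1382.226.
dQ/dM = -2.12/(2√M) = -0.00563527 at this income.
η = (dQ/dM)·(M/Q) = -0.00563527 × (35382/1382.226) = -0.144.

-0.144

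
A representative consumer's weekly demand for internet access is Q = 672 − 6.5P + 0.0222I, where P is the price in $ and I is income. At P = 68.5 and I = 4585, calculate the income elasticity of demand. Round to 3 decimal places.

At P = 68.5, I = 4585: Q = 328.537.
Holding P constant, ∂Q/∂I = 0.0222.
η_I = (∂Q/∂I)·(I/Q) = 0.0222 × (4585/328.537) = 0.310.

0.310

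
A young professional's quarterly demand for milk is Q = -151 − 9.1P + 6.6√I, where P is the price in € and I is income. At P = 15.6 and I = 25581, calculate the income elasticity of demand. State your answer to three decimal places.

0.692

At P = 15.6, I = 25581: Q = 762.648.
Holding P constant, ∂Q/∂I = 6.6/(2√I) = 0.0206327.
η_I = (∂Q/∂I)·(I/Q) = 0.0206327 × (25581/762.648) = 0.692.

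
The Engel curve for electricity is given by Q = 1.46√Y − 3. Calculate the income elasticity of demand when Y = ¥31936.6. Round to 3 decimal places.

0.506

At Y = 31936.6: Q = 257.914.
dQ/dY = 1.46/(2√Y) = 0.00408487 at this income.
η = (dQ/dY)·(Y/Q) = 0.00408487 × (31936.6/257.914) = 0.506.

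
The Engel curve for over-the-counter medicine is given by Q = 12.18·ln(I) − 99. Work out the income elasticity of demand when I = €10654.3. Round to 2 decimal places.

At I = 10654.3: Q = 13.954.
dQ/dI = 12.18/I = 0.0011432 at this income.
η = (dQ/dI)·(I/Q) = 0.0011432 × (10654.3/13.954) = 0.87.

0.87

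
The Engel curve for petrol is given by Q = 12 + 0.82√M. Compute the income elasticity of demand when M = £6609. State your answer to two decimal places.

0.42

At M = 6609: Q = 78.663.
dQ/dM = 0.82/(2√M) = 0.00504331 at this income.
η = (dQ/dM)·(M/Q) = 0.00504331 × (6609/78.663) = 0.42.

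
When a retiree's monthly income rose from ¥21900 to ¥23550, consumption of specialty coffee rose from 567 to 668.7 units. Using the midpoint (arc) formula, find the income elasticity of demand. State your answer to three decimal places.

2.267

ΔQ = 668.7 − 567 = 101.7; midpoint Q̄ = (567 + 668.7)/2 = 617.85.
ΔI = 23550 − 21900 = 1650; midpoint Ī = (21900 + 23550)/2 = 22725.
η = (ΔQ/Q̄) ÷ (ΔI/Ī) = (101.7/617.85) ÷ (1650/22725) = 2.267.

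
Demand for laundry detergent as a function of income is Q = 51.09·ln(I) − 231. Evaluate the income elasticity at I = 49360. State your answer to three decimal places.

0.159

At I = 49360: Q = 321.124.
dQ/dI = 51.09/I = 0.00103505 at this income.
η = (dQ/dI)·(I/Q) = 0.00103505 × (49360/321.124) = 0.159.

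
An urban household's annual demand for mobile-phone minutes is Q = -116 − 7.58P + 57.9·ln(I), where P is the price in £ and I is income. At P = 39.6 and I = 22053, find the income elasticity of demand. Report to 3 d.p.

0.355

At P = 39.6, I = 22053: Q = 162.902.
Holding P constant, ∂Q/∂I = 57.9/I = 0.00262549.
η_I = (∂Q/∂I)·(I/Q) = 0.00262549 × (22053/162.902) = 0.355.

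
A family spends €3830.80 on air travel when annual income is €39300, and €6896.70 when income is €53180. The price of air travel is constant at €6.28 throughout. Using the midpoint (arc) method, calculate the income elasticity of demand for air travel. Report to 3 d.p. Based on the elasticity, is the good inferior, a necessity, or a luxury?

1.904 (luxury)

With a constant price, Q₁ = 3830.80/6.28 = 610.000 and Q₂ = 6896.70/6.28 = 1098.201 (equivalently, work directly with expenditure since P cancels).
Midpoint %ΔQ = (6896.70 − 3830.80)/5363.75 = 0.57160; midpoint %ΔI = (53180 − 39300)/46240 = 0.30017.
η = 0.57160 / 0.30017 = 1.904.
η > 1 ⇒ luxury.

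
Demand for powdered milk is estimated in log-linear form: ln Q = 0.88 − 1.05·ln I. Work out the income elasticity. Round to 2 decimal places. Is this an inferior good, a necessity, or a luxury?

In a log-linear demand, the coefficient on ln I is the income elasticity.
So η = -1.05.
η < 0 ⇒ inferior good.

-1.05 (inferior good)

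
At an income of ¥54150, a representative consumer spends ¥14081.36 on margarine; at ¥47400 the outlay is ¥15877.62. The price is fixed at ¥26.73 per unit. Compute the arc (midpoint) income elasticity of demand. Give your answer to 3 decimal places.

-0.902

With a constant price, Q₁ = 14081.36/26.73 = 526.800 and Q₂ = 15877.62/26.73 = 594.000 (equivalently, work directly with expenditure since P cancels).
Midpoint %ΔQ = (15877.62 − 14081.36)/14979.49 = 0.11991; midpoint %ΔI = (47400 − 54150)/50775 = -0.13294.
η = 0.11991 / -0.13294 = -0.902.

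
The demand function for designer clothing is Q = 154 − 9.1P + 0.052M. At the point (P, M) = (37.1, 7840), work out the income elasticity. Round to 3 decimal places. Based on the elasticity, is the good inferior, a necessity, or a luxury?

At P = 37.1, M = 7840: Q = 224.070.
Holding P constant, ∂Q/∂M = 0.052.
η_M = (∂Q/∂M)·(M/Q) = 0.052 × (7840/224.070) = 1.819.
Since η > 1, this is a luxury.

1.819 (luxury)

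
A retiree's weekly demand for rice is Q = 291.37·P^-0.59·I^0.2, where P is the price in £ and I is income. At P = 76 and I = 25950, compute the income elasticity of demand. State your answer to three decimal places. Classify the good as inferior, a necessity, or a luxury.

For a multiplicative demand Q = A·P^α·I^β, the income elasticity is β everywhere.
Here β = 0.2, so η = 0.200.
Since 0 < η < 1, this is a necessity.

0.200 (necessity)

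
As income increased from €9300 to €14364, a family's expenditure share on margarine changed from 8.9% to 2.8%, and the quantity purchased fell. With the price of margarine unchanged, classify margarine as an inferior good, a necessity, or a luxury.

inferior good

Quantity demanded falls as income rises, so η < 0.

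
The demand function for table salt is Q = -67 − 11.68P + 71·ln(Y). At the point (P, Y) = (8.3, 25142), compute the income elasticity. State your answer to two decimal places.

0.13

At P = 8.3, Y = 25142: Q = 555.449.
Holding P constant, ∂Q/∂Y = 71/Y = 0.00282396.
η_Y = (∂Q/∂Y)·(Y/Q) = 0.00282396 × (25142/555.449) = 0.13.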